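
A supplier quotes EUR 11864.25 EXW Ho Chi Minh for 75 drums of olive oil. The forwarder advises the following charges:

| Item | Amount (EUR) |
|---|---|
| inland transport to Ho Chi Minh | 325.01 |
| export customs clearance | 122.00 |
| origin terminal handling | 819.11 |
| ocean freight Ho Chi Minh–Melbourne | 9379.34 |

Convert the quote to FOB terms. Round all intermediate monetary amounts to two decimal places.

Not relevant to the conversion: freight — on the buyer under both terms; not part of either seller's price.
From EXW to FOB, the seller additionally bears: inland to port, export clearance, origin terminal.
FOB price = 11864.25 + 325.01 + 122.00 + 819.11 = 13130.37

FOB price: EUR 13130.37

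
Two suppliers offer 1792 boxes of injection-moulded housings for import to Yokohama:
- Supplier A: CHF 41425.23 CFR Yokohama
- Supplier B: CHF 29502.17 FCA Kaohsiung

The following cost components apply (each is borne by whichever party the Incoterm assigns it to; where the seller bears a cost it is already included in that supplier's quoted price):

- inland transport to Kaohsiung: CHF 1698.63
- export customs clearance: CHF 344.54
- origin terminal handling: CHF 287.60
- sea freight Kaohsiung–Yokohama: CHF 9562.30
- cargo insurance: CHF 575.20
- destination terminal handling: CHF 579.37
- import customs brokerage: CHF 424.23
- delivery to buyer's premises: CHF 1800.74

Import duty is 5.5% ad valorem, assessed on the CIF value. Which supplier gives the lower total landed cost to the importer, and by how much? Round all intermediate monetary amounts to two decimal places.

Supplier B is cheaper by CHF 2187.18

Supplier A (CFR):
CIF value = CFR price + insurance = 41425.23 + 575.20 = 42000.43
Import duty = 42000.43 × 5.5% = 2310.02
Buyer bears (A): 575.20 + 579.37 + 424.23 + 1800.74 = 3379.54
Landed cost (A) = invoice 41425.23 + 3379.54 + duty 2310.02 = 47114.79
Supplier B (FCA):
CIF value = FCA price + origin terminal + freight + insurance = 29502.17 + 287.60 + 9562.30 + 575.20 = 39927.27
Import duty = 39927.27 × 5.5% = 2196.00
Buyer bears (B): 287.60 + 9562.30 + 575.20 + 579.37 + 424.23 + 1800.74 = 13229.44
Landed cost (B) = invoice 29502.17 + 13229.44 + duty 2196.00 = 44927.61
Difference = |47114.79 − 44927.61| = 2187.18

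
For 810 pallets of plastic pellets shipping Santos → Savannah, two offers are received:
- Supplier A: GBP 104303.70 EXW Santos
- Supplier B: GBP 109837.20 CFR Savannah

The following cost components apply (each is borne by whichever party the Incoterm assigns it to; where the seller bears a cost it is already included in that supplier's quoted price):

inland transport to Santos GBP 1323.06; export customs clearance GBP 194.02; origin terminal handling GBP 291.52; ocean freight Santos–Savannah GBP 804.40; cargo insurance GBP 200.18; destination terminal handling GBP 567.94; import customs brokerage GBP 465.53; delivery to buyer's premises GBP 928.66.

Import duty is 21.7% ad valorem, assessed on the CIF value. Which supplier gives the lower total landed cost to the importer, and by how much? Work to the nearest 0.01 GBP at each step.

Supplier A is cheaper by GBP 3554.25

Supplier A (EXW):
CIF value = EXW price + inland to port + export clearance + origin terminal + freight + insurance = 104303.70 + 1323.06 + 194.02 + 291.52 + 804.40 + 200.18 = 107116.88
Import duty = 107116.88 × 21.7% = 23244.36
Buyer bears (A): 1323.06 + 194.02 + 291.52 + 804.40 + 200.18 + 567.94 + 465.53 + 928.66 = 4775.31
Landed cost (A) = invoice 104303.70 + 4775.31 + duty 23244.36 = 132323.37
Supplier B (CFR):
CIF value = CFR price + insurance = 109837.20 + 200.18 = 110037.38
Import duty = 110037.38 × 21.7% = 23878.11
Buyer bears (B): 200.18 + 567.94 + 465.53 + 928.66 = 2162.31
Landed cost (B) = invoice 109837.20 + 2162.31 + duty 23878.11 = 135877.62
Difference = |132323.37 − 135877.62| = 3554.25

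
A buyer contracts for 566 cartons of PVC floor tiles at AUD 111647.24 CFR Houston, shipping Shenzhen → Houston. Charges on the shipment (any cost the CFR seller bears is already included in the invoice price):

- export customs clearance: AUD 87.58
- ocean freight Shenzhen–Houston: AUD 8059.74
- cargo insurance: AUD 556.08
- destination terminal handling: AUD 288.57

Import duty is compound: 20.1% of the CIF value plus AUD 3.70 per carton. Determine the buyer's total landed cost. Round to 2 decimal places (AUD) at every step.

CFR: the seller pays costs through ocean freight to the destination port, but not insurance.
Already in the invoice (seller's account under CFR): export clearance, freight — exclude.
CIF value = CFR price + insurance = 111647.24 + 556.08 = 112203.32
Ad valorem component: 112203.32 × 20.1% = 22552.87
Specific component: 566 × 3.70 = 2094.20
Import duty = 22552.87 + 2094.20 = 24647.07
Buyer bears: insurance 556.08 + destination terminal 288.57 + duty 24647.07 = 25491.72
Landed cost = invoice 111647.24 + 25491.72 = 137138.96

Total landed cost: AUD 137138.96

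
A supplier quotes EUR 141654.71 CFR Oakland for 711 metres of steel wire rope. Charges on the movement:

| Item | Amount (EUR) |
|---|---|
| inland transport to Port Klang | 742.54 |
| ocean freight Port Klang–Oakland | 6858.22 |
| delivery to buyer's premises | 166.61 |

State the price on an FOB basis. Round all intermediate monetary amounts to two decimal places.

Not relevant to the conversion: inland to port — on the seller under both CFR and FOB; already in the CFR price and stays in the FOB price. delivery — on the buyer under both terms; not part of either seller's price.
From CFR to FOB, the seller no longer bears: freight.
FOB price = 141654.71 − 6858.22 = 134796.49

FOB price: EUR 134796.49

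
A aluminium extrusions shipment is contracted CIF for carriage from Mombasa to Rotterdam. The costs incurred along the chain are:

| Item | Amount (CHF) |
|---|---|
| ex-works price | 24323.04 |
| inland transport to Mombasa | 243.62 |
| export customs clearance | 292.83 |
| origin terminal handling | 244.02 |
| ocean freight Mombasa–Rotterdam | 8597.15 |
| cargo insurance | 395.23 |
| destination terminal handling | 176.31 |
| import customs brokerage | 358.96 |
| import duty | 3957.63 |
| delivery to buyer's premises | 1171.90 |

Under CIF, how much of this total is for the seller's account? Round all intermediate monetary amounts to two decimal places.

Seller's account: CHF 34095.89

CIF: the seller pays costs through ocean freight and marine insurance to the destination port.
Seller's account: goods 24323.04 + inland to port 243.62 + export clearance 292.83 + origin terminal 244.02 + freight 8597.15 + insurance 395.23 = 34095.89
Buyer's account: destination terminal 176.31 + brokerage 358.96 + duty 3957.63 + delivery 1171.90 = 5664.80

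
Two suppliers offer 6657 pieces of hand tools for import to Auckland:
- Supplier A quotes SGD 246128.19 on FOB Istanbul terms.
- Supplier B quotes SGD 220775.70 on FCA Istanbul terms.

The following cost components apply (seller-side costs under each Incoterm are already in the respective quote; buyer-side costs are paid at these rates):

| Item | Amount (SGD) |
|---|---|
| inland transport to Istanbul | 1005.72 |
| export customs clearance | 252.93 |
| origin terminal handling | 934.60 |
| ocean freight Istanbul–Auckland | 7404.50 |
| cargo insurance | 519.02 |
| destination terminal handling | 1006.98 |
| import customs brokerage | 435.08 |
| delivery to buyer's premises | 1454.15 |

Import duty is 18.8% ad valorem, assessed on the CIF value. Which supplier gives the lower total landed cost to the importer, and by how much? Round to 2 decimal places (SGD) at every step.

Supplier B is cheaper by SGD 29008.45

Supplier A (FOB):
CIF value = FOB price + freight + insurance = 246128.19 + 7404.50 + 519.02 = 254051.71
Import duty = 254051.71 × 18.8% = 47761.72
Buyer bears (A): 7404.50 + 519.02 + 1006.98 + 435.08 + 1454.15 = 10819.73
Landed cost (A) = invoice 246128.19 + 10819.73 + duty 47761.72 = 304709.64
Supplier B (FCA):
CIF value = FCA price + origin terminal + freight + insurance = 220775.70 + 934.60 + 7404.50 + 519.02 = 229633.82
Import duty = 229633.82 × 18.8% = 43171.16
Buyer bears (B): 934.60 + 7404.50 + 519.02 + 1006.98 + 435.08 + 1454.15 = 11754.33
Landed cost (B) = invoice 220775.70 + 11754.33 + duty 43171.16 = 275701.19
Difference = |304709.64 − 275701.19| = 29008.45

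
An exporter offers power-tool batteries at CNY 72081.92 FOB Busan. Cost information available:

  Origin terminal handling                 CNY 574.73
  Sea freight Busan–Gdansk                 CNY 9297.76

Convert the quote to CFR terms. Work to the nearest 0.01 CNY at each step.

Not relevant to the conversion: origin terminal — on the seller under both FOB and CFR; already in the FOB price and stays in the CFR price.
From FOB to CFR, the seller additionally bears: freight.
CFR price = 72081.92 + 9297.76 = 81379.68

CFR price: CNY 81379.68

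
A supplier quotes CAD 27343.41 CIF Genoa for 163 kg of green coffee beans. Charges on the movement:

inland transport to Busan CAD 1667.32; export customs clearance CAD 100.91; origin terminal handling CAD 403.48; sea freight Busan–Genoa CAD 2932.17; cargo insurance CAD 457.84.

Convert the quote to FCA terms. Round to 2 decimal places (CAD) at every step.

FCA price: CAD 23549.92

Not relevant to the conversion: export clearance, inland to port — on the seller under both CIF and FCA; already in the CIF price and stays in the FCA price.
From CIF to FCA, the seller no longer bears: origin terminal, freight, insurance.
FCA price = 27343.41 − 403.48 − 2932.17 − 457.84 = 23549.92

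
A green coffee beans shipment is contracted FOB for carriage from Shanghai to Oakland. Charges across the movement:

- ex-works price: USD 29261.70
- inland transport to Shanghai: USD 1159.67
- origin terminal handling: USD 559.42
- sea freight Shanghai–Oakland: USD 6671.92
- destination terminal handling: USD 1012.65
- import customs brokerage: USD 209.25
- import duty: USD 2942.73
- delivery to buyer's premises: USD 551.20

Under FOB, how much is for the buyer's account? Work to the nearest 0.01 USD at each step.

Buyer's account: USD 11387.75

FOB: the seller bears costs until goods are on board at the origin port; the buyer bears freight, insurance and all costs thereafter.
Seller's account: goods 29261.70 + inland to port 1159.67 + origin terminal 559.42 = 30980.79
Buyer's account: freight 6671.92 + destination terminal 1012.65 + brokerage 209.25 + duty 2942.73 + delivery 551.20 = 11387.75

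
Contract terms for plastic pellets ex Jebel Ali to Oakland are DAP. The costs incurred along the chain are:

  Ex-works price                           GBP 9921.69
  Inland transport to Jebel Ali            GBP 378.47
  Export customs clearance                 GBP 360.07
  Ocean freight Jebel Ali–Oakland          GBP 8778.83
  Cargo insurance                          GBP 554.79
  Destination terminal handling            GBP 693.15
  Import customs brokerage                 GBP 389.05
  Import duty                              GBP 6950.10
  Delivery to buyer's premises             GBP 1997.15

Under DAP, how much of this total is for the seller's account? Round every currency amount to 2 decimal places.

DAP: the seller bears all costs to the named destination except import duty and clearance.
Seller's account: goods 9921.69 + inland to port 378.47 + export clearance 360.07 + freight 8778.83 + insurance 554.79 + destination terminal 693.15 + delivery 1997.15 = 22684.15
Buyer's account: brokerage 389.05 + duty 6950.10 = 7339.15

Seller's account: GBP 22684.15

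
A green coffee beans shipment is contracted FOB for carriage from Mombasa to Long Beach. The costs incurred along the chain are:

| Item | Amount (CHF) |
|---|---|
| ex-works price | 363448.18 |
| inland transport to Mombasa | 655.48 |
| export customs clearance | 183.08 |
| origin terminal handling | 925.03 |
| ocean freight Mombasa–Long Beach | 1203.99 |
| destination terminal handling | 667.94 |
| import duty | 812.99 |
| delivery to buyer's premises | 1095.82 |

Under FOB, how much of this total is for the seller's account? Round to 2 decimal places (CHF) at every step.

Seller's account: CHF 365211.77

FOB: the seller bears costs until goods are on board at the origin port; the buyer bears freight, insurance and all costs thereafter.
Seller's account: goods 363448.18 + inland to port 655.48 + export clearance 183.08 + origin terminal 925.03 = 365211.77
Buyer's account: freight 1203.99 + destination terminal 667.94 + duty 812.99 + delivery 1095.82 = 3780.74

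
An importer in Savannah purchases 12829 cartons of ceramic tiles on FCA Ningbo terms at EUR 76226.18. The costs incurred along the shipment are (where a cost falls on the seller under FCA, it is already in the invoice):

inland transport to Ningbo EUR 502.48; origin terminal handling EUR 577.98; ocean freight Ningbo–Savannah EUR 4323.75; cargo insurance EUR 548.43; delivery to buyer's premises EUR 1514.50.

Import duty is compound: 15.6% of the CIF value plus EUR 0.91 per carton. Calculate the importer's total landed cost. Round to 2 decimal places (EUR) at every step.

FCA: the seller delivers export-cleared goods to the carrier; the buyer bears costs from that point.
Already in the invoice (seller's account under FCA): inland to port — exclude.
CIF value = FCA price + origin terminal + freight + insurance = 76226.18 + 577.98 + 4323.75 + 548.43 = 81676.34
Ad valorem component: 81676.34 × 15.6% = 12741.51
Specific component: 12829 × 0.91 = 11674.39
Import duty = 12741.51 + 11674.39 = 24415.90
Buyer bears: origin terminal 577.98 + freight 4323.75 + insurance 548.43 + delivery 1514.50 + duty 24415.90 = 31380.56
Landed cost = invoice 76226.18 + 31380.56 = 107606.74

Total landed cost: EUR 107606.74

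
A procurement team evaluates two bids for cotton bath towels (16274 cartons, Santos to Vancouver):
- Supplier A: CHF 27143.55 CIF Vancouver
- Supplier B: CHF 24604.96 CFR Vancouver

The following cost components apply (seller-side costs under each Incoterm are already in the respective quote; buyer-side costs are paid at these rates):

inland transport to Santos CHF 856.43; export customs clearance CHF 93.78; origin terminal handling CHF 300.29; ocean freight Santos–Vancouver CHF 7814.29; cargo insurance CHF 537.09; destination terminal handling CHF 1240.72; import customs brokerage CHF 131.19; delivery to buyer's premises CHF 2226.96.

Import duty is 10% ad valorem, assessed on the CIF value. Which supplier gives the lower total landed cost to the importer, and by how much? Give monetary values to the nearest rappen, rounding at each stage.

Supplier B is cheaper by CHF 2201.65

Supplier A (CIF):
The CIF price already equals the CIF value: 27143.55
Import duty = 27143.55 × 10% = 2714.36
Buyer bears (A): 1240.72 + 131.19 + 2226.96 = 3598.87
Landed cost (A) = invoice 27143.55 + 3598.87 + duty 2714.36 = 33456.78
Supplier B (CFR):
CIF value = CFR price + insurance = 24604.96 + 537.09 = 25142.05
Import duty = 25142.05 × 10% = 2514.21
Buyer bears (B): 537.09 + 1240.72 + 131.19 + 2226.96 = 4135.96
Landed cost (B) = invoice 24604.96 + 4135.96 + duty 2514.21 = 31255.13
Difference = |33456.78 − 31255.13| = 2201.65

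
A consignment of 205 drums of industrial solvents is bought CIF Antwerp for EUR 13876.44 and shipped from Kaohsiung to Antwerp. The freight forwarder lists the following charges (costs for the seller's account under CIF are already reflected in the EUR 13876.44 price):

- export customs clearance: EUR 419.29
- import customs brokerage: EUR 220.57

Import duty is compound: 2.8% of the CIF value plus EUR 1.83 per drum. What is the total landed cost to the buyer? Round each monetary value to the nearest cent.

Total landed cost: EUR 14860.70

CIF: the seller pays costs through ocean freight and marine insurance to the destination port.
Already in the invoice (seller's account under CIF): export clearance — exclude.
The CIF price already equals the CIF value: 13876.44
Ad valorem component: 13876.44 × 2.8% = 388.54
Specific component: 205 × 1.83 = 375.15
Import duty = 388.54 + 375.15 = 763.69
Buyer bears: brokerage 220.57 + duty 763.69 = 984.26
Landed cost = invoice 13876.44 + 984.26 = 14860.70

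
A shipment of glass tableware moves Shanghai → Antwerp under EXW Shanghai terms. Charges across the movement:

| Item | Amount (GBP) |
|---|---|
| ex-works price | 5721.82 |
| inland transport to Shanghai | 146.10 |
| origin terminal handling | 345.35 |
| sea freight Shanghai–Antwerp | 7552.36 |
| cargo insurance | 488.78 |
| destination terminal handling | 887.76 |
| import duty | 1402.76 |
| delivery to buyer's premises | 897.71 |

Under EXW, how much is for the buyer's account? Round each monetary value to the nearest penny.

EXW: the seller makes goods available at their premises; the buyer bears all onward costs.
Seller's account: goods 5721.82 = 5721.82
Buyer's account: inland to port 146.10 + origin terminal 345.35 + freight 7552.36 + insurance 488.78 + destination terminal 887.76 + duty 1402.76 + delivery 897.71 = 11720.82

Buyer's account: GBP 11720.82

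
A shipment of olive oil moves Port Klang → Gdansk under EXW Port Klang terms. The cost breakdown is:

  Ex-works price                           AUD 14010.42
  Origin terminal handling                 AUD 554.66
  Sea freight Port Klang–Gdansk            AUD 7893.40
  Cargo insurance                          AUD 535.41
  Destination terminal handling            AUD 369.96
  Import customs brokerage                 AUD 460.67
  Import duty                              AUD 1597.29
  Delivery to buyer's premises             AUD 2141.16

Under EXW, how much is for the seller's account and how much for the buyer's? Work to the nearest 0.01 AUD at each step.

EXW: the seller makes goods available at their premises; the buyer bears all onward costs.
Seller's account: goods 14010.42 = 14010.42
Buyer's account: origin terminal 554.66 + freight 7893.40 + insurance 535.41 + destination terminal 369.96 + brokerage 460.67 + duty 1597.29 + delivery 2141.16 = 13552.55

Seller: AUD 14010.42; buyer: AUD 13552.55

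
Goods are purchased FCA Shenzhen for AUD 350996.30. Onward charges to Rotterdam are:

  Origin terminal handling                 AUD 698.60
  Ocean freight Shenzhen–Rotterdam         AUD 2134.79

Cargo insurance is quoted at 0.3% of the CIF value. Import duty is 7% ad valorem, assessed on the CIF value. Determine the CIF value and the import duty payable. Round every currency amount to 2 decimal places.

CIF value: AUD 354894.37; import duty: AUD 24842.61

Let C be the CIF value. C = FCA price + pre-shipment costs + freight + 0.3% × C
C − 0.3% × C = 350996.30 + 698.60 + 2134.79
0.997 × C = 353829.69
C = 353829.69 / 0.997 = 354894.37
Insurance premium = 0.3% × 354894.37 = 1064.68
Import duty = 354894.37 × 7% = 24842.61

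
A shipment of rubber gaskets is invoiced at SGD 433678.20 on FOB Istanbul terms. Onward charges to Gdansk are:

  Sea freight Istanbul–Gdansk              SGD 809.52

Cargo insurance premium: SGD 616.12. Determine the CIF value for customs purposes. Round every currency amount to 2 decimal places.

CIF = FOB price + freight + insurance
CIF = 433678.20 + 809.52 + 616.12 = 435103.84

CIF value: SGD 435103.84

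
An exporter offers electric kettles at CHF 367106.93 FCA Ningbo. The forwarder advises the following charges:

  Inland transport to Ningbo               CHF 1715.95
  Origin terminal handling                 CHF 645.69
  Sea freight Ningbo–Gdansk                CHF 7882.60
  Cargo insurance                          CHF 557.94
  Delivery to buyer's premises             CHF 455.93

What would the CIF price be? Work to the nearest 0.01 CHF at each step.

CIF price: CHF 376193.16

Not relevant to the conversion: inland to port — on the seller under both FCA and CIF; already in the FCA price and stays in the CIF price. delivery — on the buyer under both terms; not part of either seller's price.
From FCA to CIF, the seller additionally bears: origin terminal, freight, insurance.
CIF price = 367106.93 + 645.69 + 7882.60 + 557.94 = 376193.16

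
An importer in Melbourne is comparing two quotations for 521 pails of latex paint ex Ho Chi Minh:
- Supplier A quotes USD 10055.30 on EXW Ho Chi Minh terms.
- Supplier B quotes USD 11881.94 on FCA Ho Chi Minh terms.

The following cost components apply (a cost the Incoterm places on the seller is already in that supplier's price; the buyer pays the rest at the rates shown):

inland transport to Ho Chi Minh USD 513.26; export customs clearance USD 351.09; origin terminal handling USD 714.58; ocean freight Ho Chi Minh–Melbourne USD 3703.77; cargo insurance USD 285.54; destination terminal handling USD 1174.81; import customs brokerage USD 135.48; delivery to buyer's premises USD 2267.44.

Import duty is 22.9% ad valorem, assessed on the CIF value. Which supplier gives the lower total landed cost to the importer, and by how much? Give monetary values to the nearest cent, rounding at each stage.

Supplier A (EXW):
CIF value = EXW price + inland to port + export clearance + origin terminal + freight + insurance = 10055.30 + 513.26 + 351.09 + 714.58 + 3703.77 + 285.54 = 15623.54
Import duty = 15623.54 × 22.9% = 3577.79
Buyer bears (A): 513.26 + 351.09 + 714.58 + 3703.77 + 285.54 + 1174.81 + 135.48 + 2267.44 = 9145.97
Landed cost (A) = invoice 10055.30 + 9145.97 + duty 3577.79 = 22779.06
Supplier B (FCA):
CIF value = FCA price + origin terminal + freight + insurance = 11881.94 + 714.58 + 3703.77 + 285.54 = 16585.83
Import duty = 16585.83 × 22.9% = 3798.16
Buyer bears (B): 714.58 + 3703.77 + 285.54 + 1174.81 + 135.48 + 2267.44 = 8281.62
Landed cost (B) = invoice 11881.94 + 8281.62 + duty 3798.16 = 23961.72
Difference = |22779.06 − 23961.72| = 1182.66

Supplier A is cheaper by USD 1182.66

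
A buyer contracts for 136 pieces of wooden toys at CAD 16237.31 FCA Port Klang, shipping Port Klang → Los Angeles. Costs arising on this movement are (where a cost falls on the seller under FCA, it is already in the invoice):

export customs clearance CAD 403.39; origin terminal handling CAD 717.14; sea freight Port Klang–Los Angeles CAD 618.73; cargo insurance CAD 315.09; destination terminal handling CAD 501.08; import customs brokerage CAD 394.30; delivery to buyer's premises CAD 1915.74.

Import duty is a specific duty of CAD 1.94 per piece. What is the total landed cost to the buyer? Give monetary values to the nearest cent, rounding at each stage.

Total landed cost: CAD 20963.23

FCA: the seller delivers export-cleared goods to the carrier; the buyer bears costs from that point.
Already in the invoice (seller's account under FCA): export clearance — exclude.
CIF value = FCA price + origin terminal + freight + insurance = 16237.31 + 717.14 + 618.73 + 315.09 = 17888.27
Import duty = 136 × 1.94 = 263.84
Buyer bears: origin terminal 717.14 + freight 618.73 + insurance 315.09 + destination terminal 501.08 + brokerage 394.30 + delivery 1915.74 + duty 263.84 = 4725.92
Landed cost = invoice 16237.31 + 4725.92 = 20963.23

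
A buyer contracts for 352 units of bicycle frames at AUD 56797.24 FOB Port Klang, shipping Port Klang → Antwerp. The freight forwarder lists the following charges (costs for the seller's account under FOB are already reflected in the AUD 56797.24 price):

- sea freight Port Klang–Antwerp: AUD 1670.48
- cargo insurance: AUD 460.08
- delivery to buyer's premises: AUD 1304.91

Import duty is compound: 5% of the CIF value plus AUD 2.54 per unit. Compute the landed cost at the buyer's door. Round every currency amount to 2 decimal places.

Total landed cost: AUD 64073.18

FOB: the seller bears costs until goods are on board at the origin port; the buyer bears freight, insurance and all costs thereafter.
CIF value = FOB price + freight + insurance = 56797.24 + 1670.48 + 460.08 = 58927.80
Ad valorem component: 58927.80 × 5% = 2946.39
Specific component: 352 × 2.54 = 894.08
Import duty = 2946.39 + 894.08 = 3840.47
Buyer bears: freight 1670.48 + insurance 460.08 + delivery 1304.91 + duty 3840.47 = 7275.94
Landed cost = invoice 56797.24 + 7275.94 = 64073.18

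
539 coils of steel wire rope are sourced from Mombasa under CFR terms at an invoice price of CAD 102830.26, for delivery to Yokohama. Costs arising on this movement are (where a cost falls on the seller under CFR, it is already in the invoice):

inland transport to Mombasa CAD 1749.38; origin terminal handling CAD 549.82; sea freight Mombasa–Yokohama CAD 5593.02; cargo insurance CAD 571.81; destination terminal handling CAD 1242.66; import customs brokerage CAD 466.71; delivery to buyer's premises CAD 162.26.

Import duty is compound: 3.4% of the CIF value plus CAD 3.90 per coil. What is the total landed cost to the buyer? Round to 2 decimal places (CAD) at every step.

CFR: the seller pays costs through ocean freight to the destination port, but not insurance.
Already in the invoice (seller's account under CFR): inland to port, origin terminal, freight — exclude.
CIF value = CFR price + insurance = 102830.26 + 571.81 = 103402.07
Ad valorem component: 103402.07 × 3.4% = 3515.67
Specific component: 539 × 3.90 = 2102.10
Import duty = 3515.67 + 2102.10 = 5617.77
Buyer bears: insurance 571.81 + destination terminal 1242.66 + brokerage 466.71 + delivery 162.26 + duty 5617.77 = 8061.21
Landed cost = invoice 102830.26 + 8061.21 = 110891.47

Total landed cost: CAD 110891.47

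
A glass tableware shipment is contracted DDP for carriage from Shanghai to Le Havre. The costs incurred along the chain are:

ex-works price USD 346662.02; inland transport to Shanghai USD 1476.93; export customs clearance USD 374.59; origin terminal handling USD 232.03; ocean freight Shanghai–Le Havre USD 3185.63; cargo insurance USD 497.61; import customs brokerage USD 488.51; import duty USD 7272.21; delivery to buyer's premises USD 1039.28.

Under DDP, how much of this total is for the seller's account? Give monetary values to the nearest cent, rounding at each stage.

Seller's account: USD 361228.81

DDP: the seller bears all costs including import duty.
Seller's account: goods 346662.02 + inland to port 1476.93 + export clearance 374.59 + origin terminal 232.03 + freight 3185.63 + insurance 497.61 + brokerage 488.51 + duty 7272.21 + delivery 1039.28 = 361228.81
Buyer's account: 0.00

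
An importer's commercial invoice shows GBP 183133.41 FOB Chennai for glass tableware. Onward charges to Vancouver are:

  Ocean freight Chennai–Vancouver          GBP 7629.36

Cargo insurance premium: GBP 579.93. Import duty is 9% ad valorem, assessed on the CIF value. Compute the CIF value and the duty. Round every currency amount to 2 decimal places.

CIF value: GBP 191342.70; import duty: GBP 17220.84

CIF = FOB price + freight + insurance
CIF = 183133.41 + 7629.36 + 579.93 = 191342.70
Import duty = 191342.70 × 9% = 17220.84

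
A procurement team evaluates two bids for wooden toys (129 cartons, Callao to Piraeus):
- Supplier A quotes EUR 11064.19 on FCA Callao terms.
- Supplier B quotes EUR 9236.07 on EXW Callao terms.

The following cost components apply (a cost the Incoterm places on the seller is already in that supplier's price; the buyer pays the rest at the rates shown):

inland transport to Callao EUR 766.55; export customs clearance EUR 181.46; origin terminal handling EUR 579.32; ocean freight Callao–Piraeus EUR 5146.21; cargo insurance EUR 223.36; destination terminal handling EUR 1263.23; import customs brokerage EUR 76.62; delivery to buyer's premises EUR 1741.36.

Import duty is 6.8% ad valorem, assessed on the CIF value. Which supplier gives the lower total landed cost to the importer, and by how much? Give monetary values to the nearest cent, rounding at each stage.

Supplier A (FCA):
CIF value = FCA price + origin terminal + freight + insurance = 11064.19 + 579.32 + 5146.21 + 223.36 = 17013.08
Import duty = 17013.08 × 6.8% = 1156.89
Buyer bears (A): 579.32 + 5146.21 + 223.36 + 1263.23 + 76.62 + 1741.36 = 9030.10
Landed cost (A) = invoice 11064.19 + 9030.10 + duty 1156.89 = 21251.18
Supplier B (EXW):
CIF value = EXW price + inland to port + export clearance + origin terminal + freight + insurance = 9236.07 + 766.55 + 181.46 + 579.32 + 5146.21 + 223.36 = 16132.97
Import duty = 16132.97 × 6.8% = 1097.04
Buyer bears (B): 766.55 + 181.46 + 579.32 + 5146.21 + 223.36 + 1263.23 + 76.62 + 1741.36 = 9978.11
Landed cost (B) = invoice 9236.07 + 9978.11 + duty 1097.04 = 20311.22
Difference = |21251.18 − 20311.22| = 939.96

Supplier B is cheaper by EUR 939.96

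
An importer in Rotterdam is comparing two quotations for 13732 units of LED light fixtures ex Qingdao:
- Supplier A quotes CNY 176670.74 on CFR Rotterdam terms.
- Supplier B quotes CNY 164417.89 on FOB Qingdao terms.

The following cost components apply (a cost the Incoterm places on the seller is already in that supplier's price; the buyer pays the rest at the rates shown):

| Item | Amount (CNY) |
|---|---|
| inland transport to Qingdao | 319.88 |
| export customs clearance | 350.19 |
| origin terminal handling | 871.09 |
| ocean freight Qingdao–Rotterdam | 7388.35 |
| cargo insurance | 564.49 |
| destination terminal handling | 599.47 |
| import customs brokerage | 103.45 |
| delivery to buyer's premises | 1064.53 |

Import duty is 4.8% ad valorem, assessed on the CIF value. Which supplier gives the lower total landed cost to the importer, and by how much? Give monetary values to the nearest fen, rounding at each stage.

Supplier A (CFR):
CIF value = CFR price + insurance = 176670.74 + 564.49 = 177235.23
Import duty = 177235.23 × 4.8% = 8507.29
Buyer bears (A): 564.49 + 599.47 + 103.45 + 1064.53 = 2331.94
Landed cost (A) = invoice 176670.74 + 2331.94 + duty 8507.29 = 187509.97
Supplier B (FOB):
CIF value = FOB price + freight + insurance = 164417.89 + 7388.35 + 564.49 = 172370.73
Import duty = 172370.73 × 4.8% = 8273.80
Buyer bears (B): 7388.35 + 564.49 + 599.47 + 103.45 + 1064.53 = 9720.29
Landed cost (B) = invoice 164417.89 + 9720.29 + duty 8273.80 = 182411.98
Difference = |187509.97 − 182411.98| = 5097.99

Supplier B is cheaper by CNY 5097.99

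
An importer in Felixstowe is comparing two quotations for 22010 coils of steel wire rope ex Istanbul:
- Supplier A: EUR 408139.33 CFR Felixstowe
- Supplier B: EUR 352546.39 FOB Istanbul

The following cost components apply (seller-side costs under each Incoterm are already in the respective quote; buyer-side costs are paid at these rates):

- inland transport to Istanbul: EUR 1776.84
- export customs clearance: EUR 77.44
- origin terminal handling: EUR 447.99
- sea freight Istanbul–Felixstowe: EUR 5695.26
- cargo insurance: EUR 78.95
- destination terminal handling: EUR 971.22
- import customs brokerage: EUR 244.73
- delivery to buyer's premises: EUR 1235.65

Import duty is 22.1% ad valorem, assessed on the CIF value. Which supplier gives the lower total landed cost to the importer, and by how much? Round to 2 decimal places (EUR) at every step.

Supplier B is cheaper by EUR 60925.07

Supplier A (CFR):
CIF value = CFR price + insurance = 408139.33 + 78.95 = 408218.28
Import duty = 408218.28 × 22.1% = 90216.24
Buyer bears (A): 78.95 + 971.22 + 244.73 + 1235.65 = 2530.55
Landed cost (A) = invoice 408139.33 + 2530.55 + duty 90216.24 = 500886.12
Supplier B (FOB):
CIF value = FOB price + freight + insurance = 352546.39 + 5695.26 + 78.95 = 358320.60
Import duty = 358320.60 × 22.1% = 79188.85
Buyer bears (B): 5695.26 + 78.95 + 971.22 + 244.73 + 1235.65 = 8225.81
Landed cost (B) = invoice 352546.39 + 8225.81 + duty 79188.85 = 439961.05
Difference = |500886.12 − 439961.05| = 60925.07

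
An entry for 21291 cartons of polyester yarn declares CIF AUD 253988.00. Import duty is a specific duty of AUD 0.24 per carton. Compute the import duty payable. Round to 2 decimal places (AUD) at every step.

Import duty = 21291 × 0.24 = 5109.84

Import duty: AUD 5109.84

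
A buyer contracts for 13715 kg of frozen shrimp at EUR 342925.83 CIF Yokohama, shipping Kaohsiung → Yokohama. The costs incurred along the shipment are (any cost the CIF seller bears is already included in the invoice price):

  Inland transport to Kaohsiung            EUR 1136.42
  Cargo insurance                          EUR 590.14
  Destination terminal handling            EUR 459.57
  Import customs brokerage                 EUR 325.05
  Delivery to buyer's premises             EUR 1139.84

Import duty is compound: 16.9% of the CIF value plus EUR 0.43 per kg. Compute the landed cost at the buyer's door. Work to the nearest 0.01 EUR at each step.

CIF: the seller pays costs through ocean freight and marine insurance to the destination port.
Already in the invoice (seller's account under CIF): inland to port, insurance — exclude.
The CIF price already equals the CIF value: 342925.83
Ad valorem component: 342925.83 × 16.9% = 57954.47
Specific component: 13715 × 0.43 = 5897.45
Import duty = 57954.47 + 5897.45 = 63851.92
Buyer bears: destination terminal 459.57 + brokerage 325.05 + delivery 1139.84 + duty 63851.92 = 65776.38
Landed cost = invoice 342925.83 + 65776.38 = 408702.21

Total landed cost: EUR 408702.21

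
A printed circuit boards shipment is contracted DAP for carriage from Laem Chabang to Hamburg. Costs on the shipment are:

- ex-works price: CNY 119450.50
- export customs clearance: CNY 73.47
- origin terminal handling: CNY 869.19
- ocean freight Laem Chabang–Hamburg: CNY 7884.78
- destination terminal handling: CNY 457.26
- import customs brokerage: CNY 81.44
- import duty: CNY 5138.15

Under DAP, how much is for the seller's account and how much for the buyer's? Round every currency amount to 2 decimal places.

Seller: CNY 128735.20; buyer: CNY 5219.59

DAP: the seller bears all costs to the named destination except import duty and clearance.
Seller's account: goods 119450.50 + export clearance 73.47 + origin terminal 869.19 + freight 7884.78 + destination terminal 457.26 = 128735.20
Buyer's account: brokerage 81.44 + duty 5138.15 = 5219.59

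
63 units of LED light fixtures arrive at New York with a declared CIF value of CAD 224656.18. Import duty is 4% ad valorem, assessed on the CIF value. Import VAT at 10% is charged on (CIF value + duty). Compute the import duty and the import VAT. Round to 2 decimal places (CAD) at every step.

Import duty = 224656.18 × 4% = 8986.25
VAT base = CIF + duty = 224656.18 + 8986.25 = 233642.43
Import VAT = 233642.43 × 10% = 23364.24

Import duty: CAD 8986.25; import VAT: CAD 23364.24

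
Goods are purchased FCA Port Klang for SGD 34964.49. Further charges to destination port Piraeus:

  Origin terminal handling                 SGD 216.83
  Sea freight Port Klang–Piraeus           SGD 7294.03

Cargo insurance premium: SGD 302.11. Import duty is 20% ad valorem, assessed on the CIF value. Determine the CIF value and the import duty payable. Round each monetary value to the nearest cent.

CIF value: SGD 42777.46; import duty: SGD 8555.49

CIF = FCA price + pre-shipment costs + freight + insurance
CIF = 34964.49 + 216.83 + 7294.03 + 302.11 = 42777.46
Import duty = 42777.46 × 20% = 8555.49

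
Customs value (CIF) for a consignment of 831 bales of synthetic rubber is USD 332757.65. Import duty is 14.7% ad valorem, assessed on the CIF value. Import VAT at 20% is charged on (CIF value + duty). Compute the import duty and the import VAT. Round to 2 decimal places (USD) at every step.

Import duty: USD 48915.37; import VAT: USD 76334.60

Import duty = 332757.65 × 14.7% = 48915.37
VAT base = CIF + duty = 332757.65 + 48915.37 = 381673.02
Import VAT = 381673.02 × 20% = 76334.60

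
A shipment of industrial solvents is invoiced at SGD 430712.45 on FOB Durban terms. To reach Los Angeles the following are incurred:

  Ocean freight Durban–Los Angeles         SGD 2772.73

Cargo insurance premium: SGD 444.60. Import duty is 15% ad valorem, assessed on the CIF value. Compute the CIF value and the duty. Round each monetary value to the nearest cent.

CIF = FOB price + freight + insurance
CIF = 430712.45 + 2772.73 + 444.60 = 433929.78
Import duty = 433929.78 × 15% = 65089.47

CIF value: SGD 433929.78; import duty: SGD 65089.47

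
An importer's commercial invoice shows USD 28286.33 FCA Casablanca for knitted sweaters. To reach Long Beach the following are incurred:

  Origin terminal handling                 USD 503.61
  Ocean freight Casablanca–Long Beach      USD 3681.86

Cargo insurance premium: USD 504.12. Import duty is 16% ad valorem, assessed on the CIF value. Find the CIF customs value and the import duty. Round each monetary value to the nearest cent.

CIF = FCA price + pre-shipment costs + freight + insurance
CIF = 28286.33 + 503.61 + 3681.86 + 504.12 = 32975.92
Import duty = 32975.92 × 16% = 5276.15

CIF value: USD 32975.92; import duty: USD 5276.15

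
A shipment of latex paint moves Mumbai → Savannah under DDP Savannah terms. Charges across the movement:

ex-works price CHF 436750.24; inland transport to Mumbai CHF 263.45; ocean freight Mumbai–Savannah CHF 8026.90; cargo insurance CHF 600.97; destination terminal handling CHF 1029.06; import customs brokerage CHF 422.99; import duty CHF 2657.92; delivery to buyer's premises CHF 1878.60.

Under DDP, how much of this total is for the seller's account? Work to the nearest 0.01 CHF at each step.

DDP: the seller bears all costs including import duty.
Seller's account: goods 436750.24 + inland to port 263.45 + freight 8026.90 + insurance 600.97 + destination terminal 1029.06 + brokerage 422.99 + duty 2657.92 + delivery 1878.60 = 451630.13
Buyer's account: 0.00

Seller's account: CHF 451630.13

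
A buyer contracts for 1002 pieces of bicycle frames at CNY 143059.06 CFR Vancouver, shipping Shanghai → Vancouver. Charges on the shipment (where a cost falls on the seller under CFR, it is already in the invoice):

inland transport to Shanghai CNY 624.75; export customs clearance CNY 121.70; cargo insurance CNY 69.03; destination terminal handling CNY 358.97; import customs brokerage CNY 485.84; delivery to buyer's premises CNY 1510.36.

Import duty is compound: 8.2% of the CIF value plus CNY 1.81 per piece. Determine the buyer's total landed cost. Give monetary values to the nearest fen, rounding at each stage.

Total landed cost: CNY 159033.38

CFR: the seller pays costs through ocean freight to the destination port, but not insurance.
Already in the invoice (seller's account under CFR): inland to port, export clearance — exclude.
CIF value = CFR price + insurance = 143059.06 + 69.03 = 143128.09
Ad valorem component: 143128.09 × 8.2% = 11736.50
Specific component: 1002 × 1.81 = 1813.62
Import duty = 11736.50 + 1813.62 = 13550.12
Buyer bears: insurance 69.03 + destination terminal 358.97 + brokerage 485.84 + delivery 1510.36 + duty 13550.12 = 15974.32
Landed cost = invoice 143059.06 + 15974.32 = 159033.38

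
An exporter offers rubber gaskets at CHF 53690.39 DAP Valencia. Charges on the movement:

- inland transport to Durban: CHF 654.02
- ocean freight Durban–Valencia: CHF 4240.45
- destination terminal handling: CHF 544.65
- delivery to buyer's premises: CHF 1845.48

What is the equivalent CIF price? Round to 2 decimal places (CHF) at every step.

Not relevant to the conversion: freight, inland to port — on the seller under both DAP and CIF; already in the DAP price and stays in the CIF price.
From DAP to CIF, the seller no longer bears: destination terminal, delivery.
CIF price = 53690.39 − 544.65 − 1845.48 = 51300.26

CIF price: CHF 51300.26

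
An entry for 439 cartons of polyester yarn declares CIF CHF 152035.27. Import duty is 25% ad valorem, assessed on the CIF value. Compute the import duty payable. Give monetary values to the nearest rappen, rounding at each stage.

Import duty = 152035.27 × 25% = 38008.82

Import duty: CHF 38008.82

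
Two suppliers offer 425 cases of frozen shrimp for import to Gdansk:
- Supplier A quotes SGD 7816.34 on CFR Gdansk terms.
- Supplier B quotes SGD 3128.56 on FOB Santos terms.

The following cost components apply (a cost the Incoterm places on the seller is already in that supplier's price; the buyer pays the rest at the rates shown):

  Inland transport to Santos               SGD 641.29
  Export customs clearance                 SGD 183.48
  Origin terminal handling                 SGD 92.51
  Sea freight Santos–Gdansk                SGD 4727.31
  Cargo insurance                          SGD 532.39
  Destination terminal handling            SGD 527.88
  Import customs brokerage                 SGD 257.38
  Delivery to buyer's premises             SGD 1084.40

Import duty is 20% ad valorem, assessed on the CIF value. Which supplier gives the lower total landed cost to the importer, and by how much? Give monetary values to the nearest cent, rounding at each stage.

Supplier A is cheaper by SGD 47.43

Supplier A (CFR):
CIF value = CFR price + insurance = 7816.34 + 532.39 = 8348.73
Import duty = 8348.73 × 20% = 1669.75
Buyer bears (A): 532.39 + 527.88 + 257.38 + 1084.40 = 2402.05
Landed cost (A) = invoice 7816.34 + 2402.05 + duty 1669.75 = 11888.14
Supplier B (FOB):
CIF value = FOB price + freight + insurance = 3128.56 + 4727.31 + 532.39 = 8388.26
Import duty = 8388.26 × 20% = 1677.65
Buyer bears (B): 4727.31 + 532.39 + 527.88 + 257.38 + 1084.40 = 7129.36
Landed cost (B) = invoice 3128.56 + 7129.36 + duty 1677.65 = 11935.57
Difference = |11888.14 − 11935.57| = 47.43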